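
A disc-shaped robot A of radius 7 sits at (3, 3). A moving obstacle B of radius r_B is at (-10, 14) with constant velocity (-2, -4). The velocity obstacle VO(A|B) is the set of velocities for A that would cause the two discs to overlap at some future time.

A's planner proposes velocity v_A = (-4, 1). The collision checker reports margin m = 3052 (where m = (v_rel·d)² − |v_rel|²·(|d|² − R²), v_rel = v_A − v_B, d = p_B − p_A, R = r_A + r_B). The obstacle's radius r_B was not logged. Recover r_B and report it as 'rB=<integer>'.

m = 3052
d = (-13, 11);  v_rel = (-2, 5),  |v_rel|² = 29
v_rel×d = (-2)·(11) − (5)·(-13) = 43
since m = R²·29 − 43²:  R² = (1849 + 3052) / 29 = 169
R = √169 = 13  ⇒  r_B = 13 − 7 = 6

rB=6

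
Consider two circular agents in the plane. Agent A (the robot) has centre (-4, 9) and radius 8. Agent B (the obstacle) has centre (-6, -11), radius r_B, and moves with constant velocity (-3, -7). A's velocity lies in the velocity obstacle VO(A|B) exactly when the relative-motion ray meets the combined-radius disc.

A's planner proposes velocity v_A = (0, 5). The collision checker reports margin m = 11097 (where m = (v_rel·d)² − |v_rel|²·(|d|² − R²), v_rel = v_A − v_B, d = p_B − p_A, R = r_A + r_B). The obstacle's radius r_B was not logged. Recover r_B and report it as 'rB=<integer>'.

m = 11097
d = (-2, -20);  v_rel = (3, 12),  |v_rel|² = 153
v_rel×d = (3)·(-20) − (12)·(-2) = -36
since m = R²·153 − (-36)²:  R² = (1296 + 11097) / 153 = 81
R = √81 = 9  ⇒  r_B = 9 − 8 = 1

rB=1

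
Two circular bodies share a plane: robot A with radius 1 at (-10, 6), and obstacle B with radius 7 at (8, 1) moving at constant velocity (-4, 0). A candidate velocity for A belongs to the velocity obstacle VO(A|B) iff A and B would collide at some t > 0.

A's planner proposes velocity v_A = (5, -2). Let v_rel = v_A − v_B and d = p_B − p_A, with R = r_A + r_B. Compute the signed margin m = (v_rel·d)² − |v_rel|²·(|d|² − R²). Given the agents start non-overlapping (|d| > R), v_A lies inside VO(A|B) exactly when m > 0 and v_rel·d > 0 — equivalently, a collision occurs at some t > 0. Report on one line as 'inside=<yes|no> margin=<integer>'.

d = (18, -5),  |d|² = 349;  R = 1+7 = 8,  c = 349−8² = 285
v_rel = (9, -2),  |v_rel|² = 85;  v_rel·d = (9)·(18) + (-2)·(-5) = 172
85·t² − 344·t + 285 = 0  ⇒  m = 172² − 85·285 = 5359
m = 5359 > 0,  v_rel·d = 172 > 0  ⇒  inside

inside=yes margin=5359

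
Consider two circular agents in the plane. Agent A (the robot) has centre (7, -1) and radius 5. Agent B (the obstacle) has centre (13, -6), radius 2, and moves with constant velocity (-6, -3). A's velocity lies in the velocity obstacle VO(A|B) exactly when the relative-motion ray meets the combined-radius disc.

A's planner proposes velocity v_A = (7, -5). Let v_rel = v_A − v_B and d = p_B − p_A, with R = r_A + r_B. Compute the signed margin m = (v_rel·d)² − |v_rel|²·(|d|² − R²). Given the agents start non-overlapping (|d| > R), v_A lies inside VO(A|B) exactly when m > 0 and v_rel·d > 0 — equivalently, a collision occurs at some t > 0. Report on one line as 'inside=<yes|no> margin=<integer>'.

d = (6, -5),  |d|² = 61;  R = 5+2 = 7,  c = 61−7² = 12
v_rel = (13, -2),  |v_rel|² = 173;  v_rel·d = (13)·(6) + (-2)·(-5) = 88
173·t² − 176·t + 12 = 0  ⇒  m = 88² − 173·12 = 5668
m = 5668 > 0,  v_rel·d = 88 > 0  ⇒  inside

inside=yes margin=5668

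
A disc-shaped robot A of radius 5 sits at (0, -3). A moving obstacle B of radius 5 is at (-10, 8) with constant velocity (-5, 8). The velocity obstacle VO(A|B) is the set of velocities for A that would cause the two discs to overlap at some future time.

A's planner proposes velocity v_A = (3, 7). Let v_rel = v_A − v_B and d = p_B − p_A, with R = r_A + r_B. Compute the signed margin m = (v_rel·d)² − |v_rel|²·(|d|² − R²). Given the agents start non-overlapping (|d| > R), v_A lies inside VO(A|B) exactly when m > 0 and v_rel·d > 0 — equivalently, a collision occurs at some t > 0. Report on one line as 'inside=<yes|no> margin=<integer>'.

d = (-10, 11),  |d|² = 221;  R = 5+5 = 10,  c = 221−10² = 121
v_rel = (8, -1),  |v_rel|² = 65;  v_rel·d = (8)·(-10) + (-1)·(11) = -91
65·t² + 182·t + 121 = 0  ⇒  m = (-91)² − 65·121 = 416
m = 416 > 0,  v_rel·d = -91 < 0  ⇒  outside

inside=no margin=416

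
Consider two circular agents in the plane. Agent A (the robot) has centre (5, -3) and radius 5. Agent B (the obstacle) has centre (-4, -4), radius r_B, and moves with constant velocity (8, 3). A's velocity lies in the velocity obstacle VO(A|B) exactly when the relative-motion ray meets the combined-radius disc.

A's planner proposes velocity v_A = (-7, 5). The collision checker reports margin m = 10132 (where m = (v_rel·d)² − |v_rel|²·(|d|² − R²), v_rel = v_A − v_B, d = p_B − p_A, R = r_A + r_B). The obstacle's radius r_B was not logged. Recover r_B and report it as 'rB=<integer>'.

m = 10132
d = (-9, -1);  v_rel = (-15, 2),  |v_rel|² = 229
v_rel×d = (-15)·(-1) − (2)·(-9) = 33
since m = R²·229 − 33²:  R² = (1089 + 10132) / 229 = 49
R = √49 = 7  ⇒  r_B = 7 − 5 = 2

rB=2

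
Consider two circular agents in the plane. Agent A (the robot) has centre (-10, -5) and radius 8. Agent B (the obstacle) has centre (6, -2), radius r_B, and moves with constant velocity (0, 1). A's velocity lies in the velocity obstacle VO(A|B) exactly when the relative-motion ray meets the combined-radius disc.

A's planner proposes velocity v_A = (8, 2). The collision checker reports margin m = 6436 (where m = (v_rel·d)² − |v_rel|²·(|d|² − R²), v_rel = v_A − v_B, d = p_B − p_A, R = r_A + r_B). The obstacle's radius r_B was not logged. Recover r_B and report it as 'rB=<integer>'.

m = 6436
d = (16, 3);  v_rel = (8, 1),  |v_rel|² = 65
v_rel×d = (8)·(3) − (1)·(16) = 8
since m = R²·65 − 8²:  R² = (64 + 6436) / 65 = 100
R = √100 = 10  ⇒  r_B = 10 − 8 = 2

rB=2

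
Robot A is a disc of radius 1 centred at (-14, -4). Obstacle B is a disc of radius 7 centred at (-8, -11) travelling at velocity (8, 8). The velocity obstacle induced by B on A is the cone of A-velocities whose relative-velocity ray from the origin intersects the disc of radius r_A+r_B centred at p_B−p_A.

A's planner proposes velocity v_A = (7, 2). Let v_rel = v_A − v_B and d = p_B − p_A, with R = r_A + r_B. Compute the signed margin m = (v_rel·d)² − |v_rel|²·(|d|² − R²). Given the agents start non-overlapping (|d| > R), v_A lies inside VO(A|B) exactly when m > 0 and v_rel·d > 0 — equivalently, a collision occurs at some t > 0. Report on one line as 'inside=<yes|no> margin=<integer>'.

d = (6, -7),  |d|² = 85;  R = 1+7 = 8,  c = 85−8² = 21
v_rel = (-1, -6),  |v_rel|² = 37;  v_rel·d = (-1)·(6) + (-6)·(-7) = 36
37·t² − 72·t + 21 = 0  ⇒  m = 36² − 37·21 = 519
m = 519 > 0,  v_rel·d = 36 > 0  ⇒  inside

inside=yes margin=519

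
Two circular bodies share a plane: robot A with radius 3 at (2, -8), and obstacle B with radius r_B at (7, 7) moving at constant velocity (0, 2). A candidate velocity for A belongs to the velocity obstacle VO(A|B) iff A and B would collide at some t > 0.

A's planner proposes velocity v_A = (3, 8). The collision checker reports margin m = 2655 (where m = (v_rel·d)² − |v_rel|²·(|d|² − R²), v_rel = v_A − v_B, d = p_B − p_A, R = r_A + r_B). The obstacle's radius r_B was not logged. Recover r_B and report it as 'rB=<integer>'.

m = 2655
d = (5, 15);  v_rel = (3, 6),  |v_rel|² = 45
v_rel×d = (3)·(15) − (6)·(5) = 15
since m = R²·45 − 15²:  R² = (225 + 2655) / 45 = 64
R = √64 = 8  ⇒  r_B = 8 − 3 = 5

rB=5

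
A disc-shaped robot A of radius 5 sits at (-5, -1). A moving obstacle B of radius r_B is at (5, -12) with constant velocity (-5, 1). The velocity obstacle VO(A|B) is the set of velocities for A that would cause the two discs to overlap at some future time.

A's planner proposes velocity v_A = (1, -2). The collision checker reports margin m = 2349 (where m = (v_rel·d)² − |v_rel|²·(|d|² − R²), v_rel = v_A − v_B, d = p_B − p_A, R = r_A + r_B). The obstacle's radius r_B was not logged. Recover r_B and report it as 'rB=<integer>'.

m = 2349
d = (10, -11);  v_rel = (6, -3),  |v_rel|² = 45
v_rel×d = (6)·(-11) − (-3)·(10) = -36
since m = R²·45 − (-36)²:  R² = (1296 + 2349) / 45 = 81
R = √81 = 9  ⇒  r_B = 9 − 5 = 4

rB=4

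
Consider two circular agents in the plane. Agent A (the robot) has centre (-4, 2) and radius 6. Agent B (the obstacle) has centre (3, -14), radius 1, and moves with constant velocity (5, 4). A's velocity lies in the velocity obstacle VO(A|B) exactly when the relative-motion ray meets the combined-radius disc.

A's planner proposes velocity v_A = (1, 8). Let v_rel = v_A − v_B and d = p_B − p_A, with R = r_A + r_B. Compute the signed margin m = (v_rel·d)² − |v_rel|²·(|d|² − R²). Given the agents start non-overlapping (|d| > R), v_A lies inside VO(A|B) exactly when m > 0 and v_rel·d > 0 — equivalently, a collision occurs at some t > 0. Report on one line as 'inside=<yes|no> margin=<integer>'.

d = (7, -16),  |d|² = 305;  R = 6+1 = 7,  c = 305−7² = 256
v_rel = (-4, 4),  |v_rel|² = 32;  v_rel·d = (-4)·(7) + (4)·(-16) = -92
32·t² + 184·t + 256 = 0  ⇒  m = (-92)² − 32·256 = 272
m = 272 > 0,  v_rel·d = -92 < 0  ⇒  outside

inside=no margin=272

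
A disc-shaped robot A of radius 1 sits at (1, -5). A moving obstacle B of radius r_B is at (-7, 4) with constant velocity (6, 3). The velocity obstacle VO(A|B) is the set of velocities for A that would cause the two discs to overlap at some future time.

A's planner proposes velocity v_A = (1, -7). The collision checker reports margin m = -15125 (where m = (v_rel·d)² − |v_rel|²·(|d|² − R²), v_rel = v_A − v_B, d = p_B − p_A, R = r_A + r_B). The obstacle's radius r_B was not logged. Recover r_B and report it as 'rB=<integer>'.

m = -15125
d = (-8, 9);  v_rel = (-5, -10),  |v_rel|² = 125
v_rel×d = (-5)·(9) − (-10)·(-8) = -125
since m = R²·125 − (-125)²:  R² = (15625 + -15125) / 125 = 4
R = √4 = 2  ⇒  r_B = 2 − 1 = 1

rB=1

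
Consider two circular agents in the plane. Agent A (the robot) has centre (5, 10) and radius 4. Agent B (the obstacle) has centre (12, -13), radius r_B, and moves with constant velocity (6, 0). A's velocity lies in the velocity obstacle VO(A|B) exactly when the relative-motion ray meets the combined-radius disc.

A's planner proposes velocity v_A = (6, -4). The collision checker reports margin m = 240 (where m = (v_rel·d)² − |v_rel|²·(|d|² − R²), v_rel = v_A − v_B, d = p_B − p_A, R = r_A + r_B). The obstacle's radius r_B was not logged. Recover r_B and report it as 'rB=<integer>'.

m = 240
d = (7, -23);  v_rel = (0, -4),  |v_rel|² = 16
v_rel×d = (0)·(-23) − (-4)·(7) = 28
since m = R²·16 − 28²:  R² = (784 + 240) / 16 = 64
R = √64 = 8  ⇒  r_B = 8 − 4 = 4

rB=4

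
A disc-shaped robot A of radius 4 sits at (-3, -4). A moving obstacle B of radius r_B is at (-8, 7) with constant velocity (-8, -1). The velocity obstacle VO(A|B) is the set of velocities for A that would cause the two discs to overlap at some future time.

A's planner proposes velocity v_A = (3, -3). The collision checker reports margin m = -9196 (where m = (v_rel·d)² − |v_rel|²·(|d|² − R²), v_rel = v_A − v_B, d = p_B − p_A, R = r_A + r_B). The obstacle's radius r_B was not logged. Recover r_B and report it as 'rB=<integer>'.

m = -9196
d = (-5, 11);  v_rel = (11, -2),  |v_rel|² = 125
v_rel×d = (11)·(11) − (-2)·(-5) = 111
since m = R²·125 − 111²:  R² = (12321 + -9196) / 125 = 25
R = √25 = 5  ⇒  r_B = 5 − 4 = 1

rB=1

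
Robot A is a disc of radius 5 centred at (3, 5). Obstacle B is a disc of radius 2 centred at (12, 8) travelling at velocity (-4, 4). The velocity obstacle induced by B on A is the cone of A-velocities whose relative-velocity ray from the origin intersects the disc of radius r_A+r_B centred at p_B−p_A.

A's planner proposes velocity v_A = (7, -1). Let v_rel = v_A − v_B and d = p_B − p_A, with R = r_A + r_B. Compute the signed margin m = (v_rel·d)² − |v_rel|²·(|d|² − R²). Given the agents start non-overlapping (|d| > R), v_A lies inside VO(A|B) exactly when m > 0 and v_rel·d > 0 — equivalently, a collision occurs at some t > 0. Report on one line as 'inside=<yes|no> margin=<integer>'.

d = (9, 3),  |d|² = 90;  R = 5+2 = 7,  c = 90−7² = 41
v_rel = (11, -5),  |v_rel|² = 146;  v_rel·d = (11)·(9) + (-5)·(3) = 84
146·t² − 168·t + 41 = 0  ⇒  m = 84² − 146·41 = 1070
m = 1070 > 0,  v_rel·d = 84 > 0  ⇒  inside

inside=yes margin=1070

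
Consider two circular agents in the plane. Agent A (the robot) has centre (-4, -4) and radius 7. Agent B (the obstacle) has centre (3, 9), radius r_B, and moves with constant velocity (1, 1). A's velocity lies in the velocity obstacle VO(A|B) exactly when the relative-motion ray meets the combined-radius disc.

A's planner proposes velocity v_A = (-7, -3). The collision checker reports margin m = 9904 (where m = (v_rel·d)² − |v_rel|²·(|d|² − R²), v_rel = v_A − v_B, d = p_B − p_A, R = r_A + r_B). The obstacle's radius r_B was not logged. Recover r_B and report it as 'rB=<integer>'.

m = 9904
d = (7, 13);  v_rel = (-8, -4),  |v_rel|² = 80
v_rel×d = (-8)·(13) − (-4)·(7) = -76
since m = R²·80 − (-76)²:  R² = (5776 + 9904) / 80 = 196
R = √196 = 14  ⇒  r_B = 14 − 7 = 7

rB=7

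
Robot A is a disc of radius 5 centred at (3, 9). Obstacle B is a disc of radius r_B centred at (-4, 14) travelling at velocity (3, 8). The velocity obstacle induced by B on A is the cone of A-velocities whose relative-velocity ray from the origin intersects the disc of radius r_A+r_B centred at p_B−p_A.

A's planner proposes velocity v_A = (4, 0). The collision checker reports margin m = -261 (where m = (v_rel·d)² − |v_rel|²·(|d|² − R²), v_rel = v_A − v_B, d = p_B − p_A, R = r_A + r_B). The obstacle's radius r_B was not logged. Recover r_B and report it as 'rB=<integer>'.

m = -261
d = (-7, 5);  v_rel = (1, -8),  |v_rel|² = 65
v_rel×d = (1)·(5) − (-8)·(-7) = -51
since m = R²·65 − (-51)²:  R² = (2601 + -261) / 65 = 36
R = √36 = 6  ⇒  r_B = 6 − 5 = 1

rB=1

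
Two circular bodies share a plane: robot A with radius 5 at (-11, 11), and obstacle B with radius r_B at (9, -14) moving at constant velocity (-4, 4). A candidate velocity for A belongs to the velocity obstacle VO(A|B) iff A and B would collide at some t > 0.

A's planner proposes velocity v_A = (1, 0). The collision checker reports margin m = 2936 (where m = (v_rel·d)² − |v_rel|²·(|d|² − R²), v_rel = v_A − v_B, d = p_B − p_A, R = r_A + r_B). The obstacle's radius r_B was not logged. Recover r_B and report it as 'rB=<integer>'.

m = 2936
d = (20, -25);  v_rel = (5, -4),  |v_rel|² = 41
v_rel×d = (5)·(-25) − (-4)·(20) = -45
since m = R²·41 − (-45)²:  R² = (2025 + 2936) / 41 = 121
R = √121 = 11  ⇒  r_B = 11 − 5 = 6

rB=6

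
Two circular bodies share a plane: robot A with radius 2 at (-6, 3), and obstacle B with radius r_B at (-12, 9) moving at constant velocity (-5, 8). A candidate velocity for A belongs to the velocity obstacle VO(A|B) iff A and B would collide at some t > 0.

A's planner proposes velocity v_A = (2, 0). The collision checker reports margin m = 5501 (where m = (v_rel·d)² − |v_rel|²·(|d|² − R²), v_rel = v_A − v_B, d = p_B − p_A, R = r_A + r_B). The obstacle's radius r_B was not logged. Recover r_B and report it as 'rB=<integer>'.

m = 5501
d = (-6, 6);  v_rel = (7, -8),  |v_rel|² = 113
v_rel×d = (7)·(6) − (-8)·(-6) = -6
since m = R²·113 − (-6)²:  R² = (36 + 5501) / 113 = 49
R = √49 = 7  ⇒  r_B = 7 − 2 = 5

rB=5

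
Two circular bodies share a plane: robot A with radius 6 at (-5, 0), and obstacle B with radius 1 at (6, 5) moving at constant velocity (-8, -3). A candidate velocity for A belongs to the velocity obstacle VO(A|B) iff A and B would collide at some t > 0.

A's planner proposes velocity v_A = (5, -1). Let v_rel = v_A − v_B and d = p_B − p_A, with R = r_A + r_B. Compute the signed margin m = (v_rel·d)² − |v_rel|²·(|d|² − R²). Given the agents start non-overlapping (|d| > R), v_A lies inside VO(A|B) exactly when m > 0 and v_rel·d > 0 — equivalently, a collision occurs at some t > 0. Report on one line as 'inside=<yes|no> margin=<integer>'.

d = (11, 5),  |d|² = 146;  R = 6+1 = 7,  c = 146−7² = 97
v_rel = (13, 2),  |v_rel|² = 173;  v_rel·d = (13)·(11) + (2)·(5) = 153
173·t² − 306·t + 97 = 0  ⇒  m = 153² − 173·97 = 6628
m = 6628 > 0,  v_rel·d = 153 > 0  ⇒  inside

inside=yes margin=6628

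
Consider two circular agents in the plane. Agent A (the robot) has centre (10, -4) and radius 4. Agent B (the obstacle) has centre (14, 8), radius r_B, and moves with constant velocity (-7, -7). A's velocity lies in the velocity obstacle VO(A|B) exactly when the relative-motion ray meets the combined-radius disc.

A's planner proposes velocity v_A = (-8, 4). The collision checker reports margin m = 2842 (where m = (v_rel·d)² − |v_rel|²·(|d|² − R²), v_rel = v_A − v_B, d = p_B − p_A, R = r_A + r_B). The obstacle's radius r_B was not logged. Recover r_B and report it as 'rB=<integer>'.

m = 2842
d = (4, 12);  v_rel = (-1, 11),  |v_rel|² = 122
v_rel×d = (-1)·(12) − (11)·(4) = -56
since m = R²·122 − (-56)²:  R² = (3136 + 2842) / 122 = 49
R = √49 = 7  ⇒  r_B = 7 − 4 = 3

rB=3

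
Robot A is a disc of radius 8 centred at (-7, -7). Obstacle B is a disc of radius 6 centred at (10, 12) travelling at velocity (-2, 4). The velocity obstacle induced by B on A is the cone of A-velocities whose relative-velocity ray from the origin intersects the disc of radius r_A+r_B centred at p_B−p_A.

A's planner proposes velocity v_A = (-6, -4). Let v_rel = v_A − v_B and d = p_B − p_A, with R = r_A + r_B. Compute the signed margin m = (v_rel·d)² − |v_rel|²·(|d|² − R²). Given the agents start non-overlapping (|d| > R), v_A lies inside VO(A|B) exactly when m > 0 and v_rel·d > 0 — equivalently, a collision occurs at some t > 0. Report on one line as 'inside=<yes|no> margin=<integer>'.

d = (17, 19),  |d|² = 650;  R = 8+6 = 14,  c = 650−14² = 454
v_rel = (-4, -8),  |v_rel|² = 80;  v_rel·d = (-4)·(17) + (-8)·(19) = -220
80·t² + 440·t + 454 = 0  ⇒  m = (-220)² − 80·454 = 12080
m = 12080 > 0,  v_rel·d = -220 < 0  ⇒  outside

inside=no margin=12080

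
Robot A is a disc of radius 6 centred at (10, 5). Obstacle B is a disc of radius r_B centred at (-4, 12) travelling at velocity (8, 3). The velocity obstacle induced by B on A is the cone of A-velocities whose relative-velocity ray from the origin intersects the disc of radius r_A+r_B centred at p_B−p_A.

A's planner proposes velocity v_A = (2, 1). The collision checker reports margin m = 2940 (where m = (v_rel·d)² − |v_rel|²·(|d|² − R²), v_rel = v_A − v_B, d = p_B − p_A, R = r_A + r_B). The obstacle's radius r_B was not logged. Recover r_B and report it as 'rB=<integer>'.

m = 2940
d = (-14, 7);  v_rel = (-6, -2),  |v_rel|² = 40
v_rel×d = (-6)·(7) − (-2)·(-14) = -70
since m = R²·40 − (-70)²:  R² = (4900 + 2940) / 40 = 196
R = √196 = 14  ⇒  r_B = 14 − 6 = 8

rB=8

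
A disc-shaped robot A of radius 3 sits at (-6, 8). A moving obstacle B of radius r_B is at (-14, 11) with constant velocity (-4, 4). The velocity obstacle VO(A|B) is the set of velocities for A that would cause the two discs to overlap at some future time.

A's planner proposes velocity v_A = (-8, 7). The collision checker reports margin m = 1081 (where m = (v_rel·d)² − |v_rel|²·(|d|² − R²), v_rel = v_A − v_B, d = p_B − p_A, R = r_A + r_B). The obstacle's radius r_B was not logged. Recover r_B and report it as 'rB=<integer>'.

m = 1081
d = (-8, 3);  v_rel = (-4, 3),  |v_rel|² = 25
v_rel×d = (-4)·(3) − (3)·(-8) = 12
since m = R²·25 − 12²:  R² = (144 + 1081) / 25 = 49
R = √49 = 7  ⇒  r_B = 7 − 3 = 4

rB=4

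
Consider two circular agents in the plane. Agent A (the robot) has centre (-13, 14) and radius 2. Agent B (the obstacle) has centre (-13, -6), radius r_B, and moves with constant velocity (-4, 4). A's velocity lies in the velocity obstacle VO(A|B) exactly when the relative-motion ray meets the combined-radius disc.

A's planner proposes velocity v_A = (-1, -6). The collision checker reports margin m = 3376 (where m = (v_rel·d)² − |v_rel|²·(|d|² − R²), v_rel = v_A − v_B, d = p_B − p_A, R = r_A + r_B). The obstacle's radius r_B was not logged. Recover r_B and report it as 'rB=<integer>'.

m = 3376
d = (0, -20);  v_rel = (3, -10),  |v_rel|² = 109
v_rel×d = (3)·(-20) − (-10)·(0) = -60
since m = R²·109 − (-60)²:  R² = (3600 + 3376) / 109 = 64
R = √64 = 8  ⇒  r_B = 8 − 2 = 6

rB=6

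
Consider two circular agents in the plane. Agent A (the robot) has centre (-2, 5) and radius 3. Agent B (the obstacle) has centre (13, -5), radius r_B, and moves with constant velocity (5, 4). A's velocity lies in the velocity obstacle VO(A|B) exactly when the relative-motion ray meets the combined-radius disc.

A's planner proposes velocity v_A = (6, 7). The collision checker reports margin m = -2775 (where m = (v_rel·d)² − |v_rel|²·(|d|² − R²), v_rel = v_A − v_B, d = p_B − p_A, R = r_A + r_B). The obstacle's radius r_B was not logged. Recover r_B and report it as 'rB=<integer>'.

m = -2775
d = (15, -10);  v_rel = (1, 3),  |v_rel|² = 10
v_rel×d = (1)·(-10) − (3)·(15) = -55
since m = R²·10 − (-55)²:  R² = (3025 + -2775) / 10 = 25
R = √25 = 5  ⇒  r_B = 5 − 3 = 2

rB=2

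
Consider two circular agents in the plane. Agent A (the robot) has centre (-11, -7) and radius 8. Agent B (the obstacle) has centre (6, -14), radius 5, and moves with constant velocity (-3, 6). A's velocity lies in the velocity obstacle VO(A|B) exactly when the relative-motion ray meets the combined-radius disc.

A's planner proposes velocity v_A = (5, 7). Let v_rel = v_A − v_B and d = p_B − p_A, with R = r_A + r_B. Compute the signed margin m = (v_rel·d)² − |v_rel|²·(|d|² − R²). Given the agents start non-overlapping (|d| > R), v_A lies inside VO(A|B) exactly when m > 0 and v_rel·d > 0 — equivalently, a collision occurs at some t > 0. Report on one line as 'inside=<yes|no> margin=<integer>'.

d = (17, -7),  |d|² = 338;  R = 8+5 = 13,  c = 338−13² = 169
v_rel = (8, 1),  |v_rel|² = 65;  v_rel·d = (8)·(17) + (1)·(-7) = 129
65·t² − 258·t + 169 = 0  ⇒  m = 129² − 65·169 = 5656
m = 5656 > 0,  v_rel·d = 129 > 0  ⇒  inside

inside=yes margin=5656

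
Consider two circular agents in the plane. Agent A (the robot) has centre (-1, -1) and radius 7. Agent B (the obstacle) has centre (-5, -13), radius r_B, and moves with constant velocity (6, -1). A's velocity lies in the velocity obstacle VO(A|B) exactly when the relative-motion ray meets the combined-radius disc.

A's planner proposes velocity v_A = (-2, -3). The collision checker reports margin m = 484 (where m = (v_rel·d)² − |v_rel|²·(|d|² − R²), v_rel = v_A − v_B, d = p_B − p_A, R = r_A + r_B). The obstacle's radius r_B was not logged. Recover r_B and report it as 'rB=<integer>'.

m = 484
d = (-4, -12);  v_rel = (-8, -2),  |v_rel|² = 68
v_rel×d = (-8)·(-12) − (-2)·(-4) = 88
since m = R²·68 − 88²:  R² = (7744 + 484) / 68 = 121
R = √121 = 11  ⇒  r_B = 11 − 7 = 4

rB=4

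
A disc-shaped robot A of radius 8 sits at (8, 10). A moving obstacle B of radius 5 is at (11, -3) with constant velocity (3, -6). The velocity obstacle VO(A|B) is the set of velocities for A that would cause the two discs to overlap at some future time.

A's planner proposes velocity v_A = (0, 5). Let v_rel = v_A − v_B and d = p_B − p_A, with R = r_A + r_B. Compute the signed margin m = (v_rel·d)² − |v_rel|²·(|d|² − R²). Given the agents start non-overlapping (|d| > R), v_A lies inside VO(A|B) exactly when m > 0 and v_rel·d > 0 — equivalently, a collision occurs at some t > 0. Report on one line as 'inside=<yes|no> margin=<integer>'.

d = (3, -13),  |d|² = 178;  R = 8+5 = 13,  c = 178−13² = 9
v_rel = (-3, 11),  |v_rel|² = 130;  v_rel·d = (-3)·(3) + (11)·(-13) = -152
130·t² + 304·t + 9 = 0  ⇒  m = (-152)² − 130·9 = 21934
m = 21934 > 0,  v_rel·d = -152 < 0  ⇒  outside

inside=no margin=21934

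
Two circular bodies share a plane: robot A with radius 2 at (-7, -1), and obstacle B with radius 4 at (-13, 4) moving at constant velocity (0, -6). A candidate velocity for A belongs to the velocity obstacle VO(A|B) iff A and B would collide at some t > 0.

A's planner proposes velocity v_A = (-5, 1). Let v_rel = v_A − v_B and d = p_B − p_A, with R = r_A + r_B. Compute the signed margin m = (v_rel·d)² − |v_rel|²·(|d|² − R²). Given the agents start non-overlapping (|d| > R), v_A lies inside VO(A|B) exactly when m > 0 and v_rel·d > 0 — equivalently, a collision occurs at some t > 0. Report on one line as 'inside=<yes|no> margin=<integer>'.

d = (-6, 5),  |d|² = 61;  R = 2+4 = 6,  c = 61−6² = 25
v_rel = (-5, 7),  |v_rel|² = 74;  v_rel·d = (-5)·(-6) + (7)·(5) = 65
74·t² − 130·t + 25 = 0  ⇒  m = 65² − 74·25 = 2375
m = 2375 > 0,  v_rel·d = 65 > 0  ⇒  inside

inside=yes margin=2375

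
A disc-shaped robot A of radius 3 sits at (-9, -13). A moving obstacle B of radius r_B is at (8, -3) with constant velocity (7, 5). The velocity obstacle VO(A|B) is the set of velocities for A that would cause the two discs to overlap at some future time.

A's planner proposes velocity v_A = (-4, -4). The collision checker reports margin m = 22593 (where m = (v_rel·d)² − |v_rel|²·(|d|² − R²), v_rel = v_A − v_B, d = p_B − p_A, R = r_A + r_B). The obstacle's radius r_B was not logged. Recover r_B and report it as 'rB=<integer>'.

m = 22593
d = (17, 10);  v_rel = (-11, -9),  |v_rel|² = 202
v_rel×d = (-11)·(10) − (-9)·(17) = 43
since m = R²·202 − 43²:  R² = (1849 + 22593) / 202 = 121
R = √121 = 11  ⇒  r_B = 11 − 3 = 8

rB=8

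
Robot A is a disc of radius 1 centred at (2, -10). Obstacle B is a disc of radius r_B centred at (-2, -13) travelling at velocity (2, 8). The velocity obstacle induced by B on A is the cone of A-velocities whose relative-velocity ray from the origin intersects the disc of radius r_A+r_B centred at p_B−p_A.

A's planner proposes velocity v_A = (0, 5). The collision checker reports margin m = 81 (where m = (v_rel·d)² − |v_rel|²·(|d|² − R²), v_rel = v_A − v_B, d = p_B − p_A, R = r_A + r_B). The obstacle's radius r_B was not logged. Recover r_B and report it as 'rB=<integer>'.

m = 81
d = (-4, -3);  v_rel = (-2, -3),  |v_rel|² = 13
v_rel×d = (-2)·(-3) − (-3)·(-4) = -6
since m = R²·13 − (-6)²:  R² = (36 + 81) / 13 = 9
R = √9 = 3  ⇒  r_B = 3 − 1 = 2

rB=2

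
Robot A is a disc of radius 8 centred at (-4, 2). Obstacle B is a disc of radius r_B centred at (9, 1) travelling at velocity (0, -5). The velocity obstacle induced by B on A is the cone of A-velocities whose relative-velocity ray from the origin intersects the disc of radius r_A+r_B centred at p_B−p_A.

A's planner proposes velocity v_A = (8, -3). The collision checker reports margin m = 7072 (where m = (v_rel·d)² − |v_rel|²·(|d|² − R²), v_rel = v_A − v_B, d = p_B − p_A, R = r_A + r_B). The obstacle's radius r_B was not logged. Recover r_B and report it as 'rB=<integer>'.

m = 7072
d = (13, -1);  v_rel = (8, 2),  |v_rel|² = 68
v_rel×d = (8)·(-1) − (2)·(13) = -34
since m = R²·68 − (-34)²:  R² = (1156 + 7072) / 68 = 121
R = √121 = 11  ⇒  r_B = 11 − 8 = 3

rB=3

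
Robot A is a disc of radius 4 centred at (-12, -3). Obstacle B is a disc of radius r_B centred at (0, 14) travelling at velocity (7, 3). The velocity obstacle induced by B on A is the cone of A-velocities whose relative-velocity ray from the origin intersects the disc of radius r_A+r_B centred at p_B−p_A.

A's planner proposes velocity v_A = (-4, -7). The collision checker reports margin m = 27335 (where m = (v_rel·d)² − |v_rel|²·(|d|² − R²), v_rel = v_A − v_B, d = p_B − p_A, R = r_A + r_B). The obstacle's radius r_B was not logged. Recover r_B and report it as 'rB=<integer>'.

m = 27335
d = (12, 17);  v_rel = (-11, -10),  |v_rel|² = 221
v_rel×d = (-11)·(17) − (-10)·(12) = -67
since m = R²·221 − (-67)²:  R² = (4489 + 27335) / 221 = 144
R = √144 = 12  ⇒  r_B = 12 − 4 = 8

rB=8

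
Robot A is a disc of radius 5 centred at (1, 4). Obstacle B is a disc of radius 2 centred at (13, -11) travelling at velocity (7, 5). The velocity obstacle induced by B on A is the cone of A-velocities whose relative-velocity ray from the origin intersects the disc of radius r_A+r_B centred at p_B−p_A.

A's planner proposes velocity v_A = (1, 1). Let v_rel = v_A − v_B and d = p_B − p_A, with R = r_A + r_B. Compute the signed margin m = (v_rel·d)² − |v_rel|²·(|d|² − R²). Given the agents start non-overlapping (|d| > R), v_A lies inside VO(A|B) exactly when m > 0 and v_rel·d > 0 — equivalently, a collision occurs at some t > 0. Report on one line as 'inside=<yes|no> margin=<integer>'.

d = (12, -15),  |d|² = 369;  R = 5+2 = 7,  c = 369−7² = 320
v_rel = (-6, -4),  |v_rel|² = 52;  v_rel·d = (-6)·(12) + (-4)·(-15) = -12
52·t² + 24·t + 320 = 0  ⇒  m = (-12)² − 52·320 = -16496
m = -16496 < 0,  v_rel·d = -12 < 0  ⇒  outside

inside=no margin=-16496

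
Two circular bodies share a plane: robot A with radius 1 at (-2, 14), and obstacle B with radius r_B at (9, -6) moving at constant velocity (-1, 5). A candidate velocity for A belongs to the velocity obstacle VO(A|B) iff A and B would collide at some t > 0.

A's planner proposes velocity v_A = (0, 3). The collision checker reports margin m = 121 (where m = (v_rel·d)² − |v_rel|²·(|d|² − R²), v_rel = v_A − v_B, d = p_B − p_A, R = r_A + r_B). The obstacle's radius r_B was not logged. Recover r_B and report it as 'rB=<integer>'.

m = 121
d = (11, -20);  v_rel = (1, -2),  |v_rel|² = 5
v_rel×d = (1)·(-20) − (-2)·(11) = 2
since m = R²·5 − 2²:  R² = (4 + 121) / 5 = 25
R = √25 = 5  ⇒  r_B = 5 − 1 = 4

rB=4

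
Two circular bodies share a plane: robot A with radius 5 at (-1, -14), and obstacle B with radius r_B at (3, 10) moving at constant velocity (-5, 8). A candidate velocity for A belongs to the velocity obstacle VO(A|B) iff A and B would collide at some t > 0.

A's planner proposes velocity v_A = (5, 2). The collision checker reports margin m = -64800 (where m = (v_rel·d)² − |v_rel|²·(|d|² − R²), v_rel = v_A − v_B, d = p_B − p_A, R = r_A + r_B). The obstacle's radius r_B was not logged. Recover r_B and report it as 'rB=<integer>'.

m = -64800
d = (4, 24);  v_rel = (10, -6),  |v_rel|² = 136
v_rel×d = (10)·(24) − (-6)·(4) = 264
since m = R²·136 − 264²:  R² = (69696 + -64800) / 136 = 36
R = √36 = 6  ⇒  r_B = 6 − 5 = 1

rB=1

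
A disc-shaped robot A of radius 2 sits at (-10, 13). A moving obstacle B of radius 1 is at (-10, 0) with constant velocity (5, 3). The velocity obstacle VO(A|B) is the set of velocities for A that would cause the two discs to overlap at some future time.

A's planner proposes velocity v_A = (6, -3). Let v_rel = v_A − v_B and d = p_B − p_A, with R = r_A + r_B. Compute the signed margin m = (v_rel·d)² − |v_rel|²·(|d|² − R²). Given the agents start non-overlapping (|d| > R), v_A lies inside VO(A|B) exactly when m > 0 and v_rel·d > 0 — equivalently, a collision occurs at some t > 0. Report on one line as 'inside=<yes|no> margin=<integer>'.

d = (0, -13),  |d|² = 169;  R = 2+1 = 3,  c = 169−3² = 160
v_rel = (1, -6),  |v_rel|² = 37;  v_rel·d = (1)·(0) + (-6)·(-13) = 78
37·t² − 156·t + 160 = 0  ⇒  m = 78² − 37·160 = 164
m = 164 > 0,  v_rel·d = 78 > 0  ⇒  inside

inside=yes margin=164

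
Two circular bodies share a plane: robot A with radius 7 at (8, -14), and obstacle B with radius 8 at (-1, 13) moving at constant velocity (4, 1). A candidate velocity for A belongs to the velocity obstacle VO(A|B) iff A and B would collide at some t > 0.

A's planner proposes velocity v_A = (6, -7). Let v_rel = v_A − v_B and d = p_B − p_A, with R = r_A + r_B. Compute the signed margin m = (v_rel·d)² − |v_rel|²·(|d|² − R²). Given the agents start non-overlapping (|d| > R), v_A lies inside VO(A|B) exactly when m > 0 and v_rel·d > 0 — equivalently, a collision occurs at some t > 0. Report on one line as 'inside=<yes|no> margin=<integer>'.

d = (-9, 27),  |d|² = 810;  R = 7+8 = 15,  c = 810−15² = 585
v_rel = (2, -8),  |v_rel|² = 68;  v_rel·d = (2)·(-9) + (-8)·(27) = -234
68·t² + 468·t + 585 = 0  ⇒  m = (-234)² − 68·585 = 14976
m = 14976 > 0,  v_rel·d = -234 < 0  ⇒  outside

inside=no margin=14976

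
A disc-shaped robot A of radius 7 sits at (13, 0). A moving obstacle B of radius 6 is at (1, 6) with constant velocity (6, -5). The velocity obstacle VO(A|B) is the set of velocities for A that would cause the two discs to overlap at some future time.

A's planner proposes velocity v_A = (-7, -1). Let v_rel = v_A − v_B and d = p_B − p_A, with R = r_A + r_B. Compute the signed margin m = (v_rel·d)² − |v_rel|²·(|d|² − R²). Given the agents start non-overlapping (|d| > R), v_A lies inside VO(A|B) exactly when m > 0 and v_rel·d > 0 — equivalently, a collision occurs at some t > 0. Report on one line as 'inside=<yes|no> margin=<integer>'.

d = (-12, 6),  |d|² = 180;  R = 7+6 = 13,  c = 180−13² = 11
v_rel = (-13, 4),  |v_rel|² = 185;  v_rel·d = (-13)·(-12) + (4)·(6) = 180
185·t² − 360·t + 11 = 0  ⇒  m = 180² − 185·11 = 30365
m = 30365 > 0,  v_rel·d = 180 > 0  ⇒  inside

inside=yes margin=30365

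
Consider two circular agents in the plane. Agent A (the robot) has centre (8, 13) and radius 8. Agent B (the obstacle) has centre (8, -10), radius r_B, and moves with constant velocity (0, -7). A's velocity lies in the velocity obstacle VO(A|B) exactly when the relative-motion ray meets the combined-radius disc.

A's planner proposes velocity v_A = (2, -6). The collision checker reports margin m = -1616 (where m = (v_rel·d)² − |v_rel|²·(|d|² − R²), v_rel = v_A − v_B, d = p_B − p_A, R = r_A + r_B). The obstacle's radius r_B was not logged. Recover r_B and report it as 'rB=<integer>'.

m = -1616
d = (0, -23);  v_rel = (2, 1),  |v_rel|² = 5
v_rel×d = (2)·(-23) − (1)·(0) = -46
since m = R²·5 − (-46)²:  R² = (2116 + -1616) / 5 = 100
R = √100 = 10  ⇒  r_B = 10 − 8 = 2

rB=2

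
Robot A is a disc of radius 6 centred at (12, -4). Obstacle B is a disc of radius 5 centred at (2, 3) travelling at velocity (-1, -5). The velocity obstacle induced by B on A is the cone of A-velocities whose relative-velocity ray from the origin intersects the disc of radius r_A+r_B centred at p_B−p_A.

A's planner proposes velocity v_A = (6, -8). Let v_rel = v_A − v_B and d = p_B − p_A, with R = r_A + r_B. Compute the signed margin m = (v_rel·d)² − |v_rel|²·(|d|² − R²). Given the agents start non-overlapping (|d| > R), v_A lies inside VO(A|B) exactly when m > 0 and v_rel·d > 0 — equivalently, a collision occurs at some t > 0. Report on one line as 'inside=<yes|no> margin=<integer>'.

d = (-10, 7),  |d|² = 149;  R = 6+5 = 11,  c = 149−11² = 28
v_rel = (7, -3),  |v_rel|² = 58;  v_rel·d = (7)·(-10) + (-3)·(7) = -91
58·t² + 182·t + 28 = 0  ⇒  m = (-91)² − 58·28 = 6657
m = 6657 > 0,  v_rel·d = -91 < 0  ⇒  outside

inside=no margin=6657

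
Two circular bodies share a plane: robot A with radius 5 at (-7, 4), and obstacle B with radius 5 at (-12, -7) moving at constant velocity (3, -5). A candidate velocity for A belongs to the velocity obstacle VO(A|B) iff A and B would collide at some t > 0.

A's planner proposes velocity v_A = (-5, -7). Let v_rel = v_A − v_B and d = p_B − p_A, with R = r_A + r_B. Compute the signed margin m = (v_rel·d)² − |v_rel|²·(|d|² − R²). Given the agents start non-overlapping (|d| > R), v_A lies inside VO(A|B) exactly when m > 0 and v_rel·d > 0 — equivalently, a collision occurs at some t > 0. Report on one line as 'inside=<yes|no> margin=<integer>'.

d = (-5, -11),  |d|² = 146;  R = 5+5 = 10,  c = 146−10² = 46
v_rel = (-8, -2),  |v_rel|² = 68;  v_rel·d = (-8)·(-5) + (-2)·(-11) = 62
68·t² − 124·t + 46 = 0  ⇒  m = 62² − 68·46 = 716
m = 716 > 0,  v_rel·d = 62 > 0  ⇒  inside

inside=yes margin=716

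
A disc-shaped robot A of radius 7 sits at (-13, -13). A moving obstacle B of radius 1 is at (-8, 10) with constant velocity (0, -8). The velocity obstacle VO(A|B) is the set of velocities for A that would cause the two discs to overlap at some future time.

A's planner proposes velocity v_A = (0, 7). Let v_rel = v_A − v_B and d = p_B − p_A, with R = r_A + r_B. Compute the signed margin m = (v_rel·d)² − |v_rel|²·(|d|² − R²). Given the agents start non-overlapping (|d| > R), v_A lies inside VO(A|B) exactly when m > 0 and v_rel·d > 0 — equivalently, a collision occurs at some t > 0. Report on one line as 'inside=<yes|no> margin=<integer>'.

d = (5, 23),  |d|² = 554;  R = 7+1 = 8,  c = 554−8² = 490
v_rel = (0, 15),  |v_rel|² = 225;  v_rel·d = (0)·(5) + (15)·(23) = 345
225·t² − 690·t + 490 = 0  ⇒  m = 345² − 225·490 = 8775
m = 8775 > 0,  v_rel·d = 345 > 0  ⇒  inside

inside=yes margin=8775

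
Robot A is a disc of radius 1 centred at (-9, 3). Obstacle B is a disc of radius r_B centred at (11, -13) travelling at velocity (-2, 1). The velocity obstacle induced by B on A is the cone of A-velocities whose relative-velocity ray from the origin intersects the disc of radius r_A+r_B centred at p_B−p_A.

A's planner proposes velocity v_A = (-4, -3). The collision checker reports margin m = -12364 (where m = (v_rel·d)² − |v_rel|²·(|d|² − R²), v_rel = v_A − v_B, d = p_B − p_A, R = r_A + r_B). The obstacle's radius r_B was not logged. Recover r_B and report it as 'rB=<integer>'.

m = -12364
d = (20, -16);  v_rel = (-2, -4),  |v_rel|² = 20
v_rel×d = (-2)·(-16) − (-4)·(20) = 112
since m = R²·20 − 112²:  R² = (12544 + -12364) / 20 = 9
R = √9 = 3  ⇒  r_B = 3 − 1 = 2

rB=2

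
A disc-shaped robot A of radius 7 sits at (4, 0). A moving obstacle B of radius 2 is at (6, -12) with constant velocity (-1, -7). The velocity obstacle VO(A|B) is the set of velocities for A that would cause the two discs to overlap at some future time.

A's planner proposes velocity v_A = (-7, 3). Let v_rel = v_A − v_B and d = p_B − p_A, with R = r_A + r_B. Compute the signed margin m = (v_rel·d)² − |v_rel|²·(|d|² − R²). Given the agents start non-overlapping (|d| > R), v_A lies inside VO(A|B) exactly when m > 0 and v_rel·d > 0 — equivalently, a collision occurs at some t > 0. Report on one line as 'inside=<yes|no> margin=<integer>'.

d = (2, -12),  |d|² = 148;  R = 7+2 = 9,  c = 148−9² = 67
v_rel = (-6, 10),  |v_rel|² = 136;  v_rel·d = (-6)·(2) + (10)·(-12) = -132
136·t² + 264·t + 67 = 0  ⇒  m = (-132)² − 136·67 = 8312
m = 8312 > 0,  v_rel·d = -132 < 0  ⇒  outside

inside=no margin=8312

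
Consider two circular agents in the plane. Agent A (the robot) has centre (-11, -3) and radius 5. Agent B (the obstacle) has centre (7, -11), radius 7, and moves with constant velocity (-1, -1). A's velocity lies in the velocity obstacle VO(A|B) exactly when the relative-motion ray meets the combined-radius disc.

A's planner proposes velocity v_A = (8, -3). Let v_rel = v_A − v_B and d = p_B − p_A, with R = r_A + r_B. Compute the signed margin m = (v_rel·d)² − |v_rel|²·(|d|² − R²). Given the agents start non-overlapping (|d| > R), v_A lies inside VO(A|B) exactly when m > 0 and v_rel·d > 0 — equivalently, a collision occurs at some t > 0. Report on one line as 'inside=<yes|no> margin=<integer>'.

d = (18, -8),  |d|² = 388;  R = 5+7 = 12,  c = 388−12² = 244
v_rel = (9, -2),  |v_rel|² = 85;  v_rel·d = (9)·(18) + (-2)·(-8) = 178
85·t² − 356·t + 244 = 0  ⇒  m = 178² − 85·244 = 10944
m = 10944 > 0,  v_rel·d = 178 > 0  ⇒  inside

inside=yes margin=10944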